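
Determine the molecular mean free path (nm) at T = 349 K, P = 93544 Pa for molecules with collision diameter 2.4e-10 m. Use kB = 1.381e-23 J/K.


Mean free path: lambda = kB*T / (sqrt(2) * pi * d^2 * P)
lambda = 1.381e-23 * 349 / (sqrt(2) * pi * (2.4e-10)^2 * 93544)
lambda = 2.01333e-07 m
lambda = 201.33 nm

201.33


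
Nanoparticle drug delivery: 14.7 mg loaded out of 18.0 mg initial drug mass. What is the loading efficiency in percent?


Drug loading efficiency = (drug loaded / drug initial) * 100
DLE = 14.7 / 18.0 * 100
DLE = 0.8167 * 100
DLE = 81.67%

81.67


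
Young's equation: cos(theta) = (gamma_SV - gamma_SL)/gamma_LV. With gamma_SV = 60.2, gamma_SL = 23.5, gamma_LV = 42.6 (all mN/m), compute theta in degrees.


cos(theta) = (gamma_SV - gamma_SL) / gamma_LV
cos(theta) = (60.2 - 23.5) / 42.6
cos(theta) = 0.861502
theta = arccos(0.861502) = 30.51 degrees

30.51


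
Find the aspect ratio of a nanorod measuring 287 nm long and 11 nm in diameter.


Aspect ratio AR = length / diameter
AR = 287 / 11
AR = 26.09

26.09


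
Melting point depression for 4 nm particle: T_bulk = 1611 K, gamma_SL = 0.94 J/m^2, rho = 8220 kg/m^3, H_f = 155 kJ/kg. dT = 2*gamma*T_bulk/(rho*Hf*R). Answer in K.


Radius R = 4/2 = 2 nm = 2e-09 m
Convert H_f = 155 kJ/kg = 155000 J/kg
dT = 2 * gamma_SL * T_bulk / (rho * H_f * R)
dT = 2 * 0.94 * 1611 / (8220 * 155000 * 2e-09)
dT = 1188.6 K

1188.6


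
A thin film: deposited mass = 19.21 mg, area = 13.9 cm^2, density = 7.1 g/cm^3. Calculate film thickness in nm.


Convert: m = 19.21 mg = 1.9210e-05 kg, A = 13.9 cm^2 = 1.3900e-03 m^2, rho = 7.1 g/cm^3 = 7100 kg/m^3
t = m / (A * rho)
t = 1.9210e-05 / (1.3900e-03 * 7100)
t = 1.9465e-06 m = 1946.5 nm

1946.5


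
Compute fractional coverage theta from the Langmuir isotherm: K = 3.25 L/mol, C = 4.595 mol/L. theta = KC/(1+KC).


Langmuir isotherm: theta = K*C / (1 + K*C)
K*C = 3.25 * 4.595 = 14.93375
theta = 14.93375 / (1 + 14.93375) = 14.93375 / 15.93375
theta = 0.9372

0.9372


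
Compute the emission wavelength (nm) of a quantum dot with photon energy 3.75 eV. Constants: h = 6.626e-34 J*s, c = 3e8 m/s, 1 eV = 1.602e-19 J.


Convert energy: E = 3.75 eV = 3.75 * 1.602e-19 = 6.0075e-19 J
lambda = h*c / E = 6.626e-34 * 3e8 / 6.0075e-19
lambda = 3.30886e-07 m = 330.9 nm

330.9


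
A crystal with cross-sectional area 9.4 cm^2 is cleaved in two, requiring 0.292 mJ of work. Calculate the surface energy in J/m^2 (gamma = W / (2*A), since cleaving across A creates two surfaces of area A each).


Convert: A = 9.4 cm^2 = 0.00094 m^2, W = 0.292 mJ = 0.000292 J
Cleaving exposes two faces of area A, so total new surface = 2*A and gamma = W / (2*A)
gamma = 0.000292 / (2 * 0.00094)
gamma = 0.155 J/m^2

0.155


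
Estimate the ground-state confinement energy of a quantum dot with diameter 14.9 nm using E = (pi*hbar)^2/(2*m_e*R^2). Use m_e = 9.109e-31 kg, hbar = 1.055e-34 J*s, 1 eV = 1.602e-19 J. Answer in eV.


Radius R = 14.9/2 = 7.45 nm = 7.45e-09 m
E = (pi * 1.055e-34)^2 / (2 * 9.109e-31 * (7.45e-09)^2)
E(J) = 1.0864e-21
E = E(J) / 1.602e-19 = 0.0068 eV

0.0068


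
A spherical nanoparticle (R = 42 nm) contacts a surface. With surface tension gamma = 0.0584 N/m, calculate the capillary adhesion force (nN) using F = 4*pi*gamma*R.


Convert radius: R = 42 nm = 4.2e-08 m
F = 4 * pi * gamma * R
F = 4 * pi * 0.0584 * 4.2e-08
F = 3.08228e-08 N = 30.8228 nN

30.8228


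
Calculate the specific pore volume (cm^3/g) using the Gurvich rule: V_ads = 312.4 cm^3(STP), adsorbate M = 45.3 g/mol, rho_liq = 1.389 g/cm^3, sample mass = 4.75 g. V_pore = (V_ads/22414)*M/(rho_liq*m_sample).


Moles adsorbed n = V_ads / 22414 = 312.4 / 22414 = 1.393772e-02 mol
Liquid volume V_liq = n * M / rho_liq = 1.393772e-02 * 45.3 / 1.389 = 0.45456 cm^3
Specific pore volume V_pore = V_liq / m_sample = 0.45456 / 4.75
V_pore = 0.0957 cm^3/g

0.0957


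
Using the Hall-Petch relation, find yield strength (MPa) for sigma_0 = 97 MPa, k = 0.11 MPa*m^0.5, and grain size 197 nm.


d = 197 nm = 1.97e-07 m
sqrt(d) = 0.0004438468
Hall-Petch contribution = k / sqrt(d) = 0.11 / 0.0004438468 = 247.8 MPa
sigma = sigma_0 + k/sqrt(d) = 97 + 247.8 = 344.8 MPa

344.8


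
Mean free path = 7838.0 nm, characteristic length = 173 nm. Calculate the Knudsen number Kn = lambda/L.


Knudsen number Kn = lambda / L
Kn = 7838.0 / 173
Kn = 45.3064

45.3064


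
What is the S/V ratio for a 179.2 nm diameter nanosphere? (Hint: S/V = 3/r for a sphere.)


Radius r = 179.2/2 = 89.6 nm
S/V = 3 / r = 3 / 89.6
S/V = 0.0335 nm^-1

0.0335


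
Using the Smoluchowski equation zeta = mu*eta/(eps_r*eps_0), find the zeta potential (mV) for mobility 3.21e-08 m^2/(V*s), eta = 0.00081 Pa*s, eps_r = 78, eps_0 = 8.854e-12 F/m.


Smoluchowski equation: zeta = mu * eta / (eps_r * eps_0)
zeta = 3.21e-08 * 0.00081 / (78 * 8.854e-12)
zeta = 0.037649 V = 37.65 mV

37.65


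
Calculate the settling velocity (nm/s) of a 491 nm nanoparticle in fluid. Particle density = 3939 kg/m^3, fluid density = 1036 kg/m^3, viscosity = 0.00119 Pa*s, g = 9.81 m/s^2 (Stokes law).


Radius R = 491/2 nm = 2.455e-07 m
Density difference = 3939 - 1036 = 2903 kg/m^3
v = 2 * R^2 * (rho_p - rho_f) * g / (9 * eta)
v = 2 * (2.455e-07)^2 * 2903 * 9.81 / (9 * 0.00119)
v = 3.20523e-07 m/s = 320.5233 nm/s

320.5233


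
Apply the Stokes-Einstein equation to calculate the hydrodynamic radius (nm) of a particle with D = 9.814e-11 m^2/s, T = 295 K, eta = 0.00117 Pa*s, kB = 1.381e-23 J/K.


Stokes-Einstein: R = kB*T / (6*pi*eta*D)
R = 1.381e-23 * 295 / (6 * pi * 0.00117 * 9.814e-11)
R = 1.88227e-09 m = 1.88 nm

1.88


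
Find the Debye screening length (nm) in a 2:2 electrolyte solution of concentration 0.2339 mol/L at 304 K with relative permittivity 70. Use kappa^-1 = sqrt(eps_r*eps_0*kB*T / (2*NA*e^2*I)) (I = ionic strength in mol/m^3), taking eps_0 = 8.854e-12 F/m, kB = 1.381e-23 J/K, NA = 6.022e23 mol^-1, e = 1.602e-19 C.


Ionic strength I = 0.2339 * 2^2 * 1000 = 935.6 mol/m^3
kappa^-1 = sqrt(70 * 8.854e-12 * 1.381e-23 * 304 / (2 * 6.022e23 * (1.602e-19)^2 * 935.6))
kappa^-1 = 0.3 nm

0.3


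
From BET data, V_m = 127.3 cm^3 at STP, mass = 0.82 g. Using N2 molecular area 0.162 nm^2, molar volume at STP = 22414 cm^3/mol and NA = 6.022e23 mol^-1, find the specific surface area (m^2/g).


Number of moles in monolayer = V_m / 22414 = 127.3 / 22414 = 0.00567949
Number of molecules = moles * NA = 0.00567949 * 6.022e23
SA = molecules * sigma / mass
SA = (127.3 / 22414) * 6.022e23 * 0.162e-18 / 0.82
SA = 675.7 m^2/g

675.7


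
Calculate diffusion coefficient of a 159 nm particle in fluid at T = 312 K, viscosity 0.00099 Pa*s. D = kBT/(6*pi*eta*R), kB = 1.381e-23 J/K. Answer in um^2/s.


Radius R = 159/2 = 79.5 nm = 7.95e-08 m
D = kB*T / (6*pi*eta*R)
D = 1.381e-23 * 312 / (6 * pi * 0.00099 * 7.95e-08)
D = 2.90432e-12 m^2/s = 2.904 um^2/s

2.904


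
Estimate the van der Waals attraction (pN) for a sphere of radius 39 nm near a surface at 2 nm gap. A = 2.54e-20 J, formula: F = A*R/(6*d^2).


Convert to SI: R = 39 nm = 3.9e-08 m, d = 2 nm = 2e-09 m
F = A * R / (6 * d^2)
F = 2.54e-20 * 3.9e-08 / (6 * (2e-09)^2)
F = 4.1275e-11 N = 41.275 pN

41.275


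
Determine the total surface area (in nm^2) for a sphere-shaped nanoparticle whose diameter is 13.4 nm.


Radius r = 13.4/2 = 6.7 nm
Surface area SA = 4 * pi * r^2
SA = 4 * pi * (6.7)^2
SA = 564.1 nm^2

564.1


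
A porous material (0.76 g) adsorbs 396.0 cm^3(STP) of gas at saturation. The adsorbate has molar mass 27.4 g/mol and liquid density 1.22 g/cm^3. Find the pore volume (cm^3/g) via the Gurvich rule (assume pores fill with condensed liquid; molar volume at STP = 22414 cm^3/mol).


Moles adsorbed n = V_ads / 22414 = 396.0 / 22414 = 1.766753e-02 mol
Liquid volume V_liq = n * M / rho_liq = 1.766753e-02 * 27.4 / 1.22 = 0.39680 cm^3
Specific pore volume V_pore = V_liq / m_sample = 0.39680 / 0.76
V_pore = 0.5221 cm^3/g

0.5221


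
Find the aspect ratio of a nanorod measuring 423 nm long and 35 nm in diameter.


Aspect ratio AR = length / diameter
AR = 423 / 35
AR = 12.09

12.09


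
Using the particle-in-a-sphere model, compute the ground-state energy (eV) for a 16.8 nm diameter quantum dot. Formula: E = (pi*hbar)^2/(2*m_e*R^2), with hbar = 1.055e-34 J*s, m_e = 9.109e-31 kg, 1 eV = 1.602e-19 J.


Radius R = 16.8/2 = 8.4 nm = 8.4e-09 m
E = (pi * 1.055e-34)^2 / (2 * 9.109e-31 * (8.4e-09)^2)
E(J) = 8.54566e-22
E = E(J) / 1.602e-19 = 0.0053 eV

0.0053


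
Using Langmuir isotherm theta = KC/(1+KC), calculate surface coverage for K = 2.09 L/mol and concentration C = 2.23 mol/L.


Langmuir isotherm: theta = K*C / (1 + K*C)
K*C = 2.09 * 2.23 = 4.6607
theta = 4.6607 / (1 + 4.6607) = 4.6607 / 5.6607
theta = 0.8233

0.8233


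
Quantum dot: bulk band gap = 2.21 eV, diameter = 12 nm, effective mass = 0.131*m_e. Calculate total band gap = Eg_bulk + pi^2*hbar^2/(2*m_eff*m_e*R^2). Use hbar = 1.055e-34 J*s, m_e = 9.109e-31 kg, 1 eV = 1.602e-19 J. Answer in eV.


Radius R = 12/2 nm = 6e-09 m
Confinement energy dE = pi^2 * hbar^2 / (2 * m_eff * m_e * R^2)
dE = pi^2 * (1.055e-34)^2 / (2 * 0.131 * 9.109e-31 * (6e-09)^2) J, divided by 1.602e-19 J/eV
dE = 0.0798 eV
Total band gap = E_g(bulk) + dE = 2.21 + 0.0798 = 2.2898 eV

2.2898


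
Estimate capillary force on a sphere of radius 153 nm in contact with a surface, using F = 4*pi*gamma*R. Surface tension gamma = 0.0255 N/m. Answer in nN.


Convert radius: R = 153 nm = 1.53e-07 m
F = 4 * pi * gamma * R
F = 4 * pi * 0.0255 * 1.53e-07
F = 4.90277e-08 N = 49.0277 nN

49.0277


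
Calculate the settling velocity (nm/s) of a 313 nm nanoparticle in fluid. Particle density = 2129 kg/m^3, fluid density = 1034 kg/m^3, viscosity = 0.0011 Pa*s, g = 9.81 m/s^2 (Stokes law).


Radius R = 313/2 nm = 1.565e-07 m
Density difference = 2129 - 1034 = 1095 kg/m^3
v = 2 * R^2 * (rho_p - rho_f) * g / (9 * eta)
v = 2 * (1.565e-07)^2 * 1095 * 9.81 / (9 * 0.0011)
v = 5.31504e-08 m/s = 53.1504 nm/s

53.1504


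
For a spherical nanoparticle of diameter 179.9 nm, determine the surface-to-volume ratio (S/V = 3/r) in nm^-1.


Radius r = 179.9/2 = 89.95 nm
S/V = 3 / r = 3 / 89.95
S/V = 0.0334 nm^-1

0.0334


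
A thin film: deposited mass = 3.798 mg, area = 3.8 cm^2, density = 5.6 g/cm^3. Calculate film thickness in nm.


Convert: m = 3.798 mg = 3.7980e-06 kg, A = 3.8 cm^2 = 3.8000e-04 m^2, rho = 5.6 g/cm^3 = 5600 kg/m^3
t = m / (A * rho)
t = 3.7980e-06 / (3.8000e-04 * 5600)
t = 1.7848e-06 m = 1784.8 nm

1784.8


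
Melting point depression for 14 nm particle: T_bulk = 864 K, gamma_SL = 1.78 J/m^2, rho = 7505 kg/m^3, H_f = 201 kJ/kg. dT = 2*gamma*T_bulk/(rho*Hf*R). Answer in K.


Radius R = 14/2 = 7 nm = 7e-09 m
Convert H_f = 201 kJ/kg = 201000 J/kg
dT = 2 * gamma_SL * T_bulk / (rho * H_f * R)
dT = 2 * 1.78 * 864 / (7505 * 201000 * 7e-09)
dT = 291.3 K

291.3


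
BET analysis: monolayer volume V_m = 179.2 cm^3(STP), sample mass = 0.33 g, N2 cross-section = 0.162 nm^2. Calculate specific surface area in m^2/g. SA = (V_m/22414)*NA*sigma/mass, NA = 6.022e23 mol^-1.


Number of moles in monolayer = V_m / 22414 = 179.2 / 22414 = 0.007995
Number of molecules = moles * NA = 0.007995 * 6.022e23
SA = molecules * sigma / mass
SA = (179.2 / 22414) * 6.022e23 * 0.162e-18 / 0.33
SA = 2363.5 m^2/g

2363.5


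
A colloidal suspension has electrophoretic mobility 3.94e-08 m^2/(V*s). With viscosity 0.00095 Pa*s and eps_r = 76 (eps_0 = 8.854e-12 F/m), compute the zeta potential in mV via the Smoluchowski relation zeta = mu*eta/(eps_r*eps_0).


Smoluchowski equation: zeta = mu * eta / (eps_r * eps_0)
zeta = 3.94e-08 * 0.00095 / (76 * 8.854e-12)
zeta = 0.055625 V = 55.62 mV

55.62


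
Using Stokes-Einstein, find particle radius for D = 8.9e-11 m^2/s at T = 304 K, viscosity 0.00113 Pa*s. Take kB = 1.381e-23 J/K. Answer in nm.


Stokes-Einstein: R = kB*T / (6*pi*eta*D)
R = 1.381e-23 * 304 / (6 * pi * 0.00113 * 8.9e-11)
R = 2.21461e-09 m = 2.21 nm

2.21


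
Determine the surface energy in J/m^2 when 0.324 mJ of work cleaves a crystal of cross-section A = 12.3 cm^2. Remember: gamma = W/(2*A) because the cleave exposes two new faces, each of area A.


Convert: A = 12.3 cm^2 = 0.00123 m^2, W = 0.324 mJ = 0.000324 J
Cleaving exposes two faces of area A, so total new surface = 2*A and gamma = W / (2*A)
gamma = 0.000324 / (2 * 0.00123)
gamma = 0.132 J/m^2

0.132


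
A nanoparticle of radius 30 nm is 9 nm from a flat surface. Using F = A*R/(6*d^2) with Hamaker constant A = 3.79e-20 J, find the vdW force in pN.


Convert to SI: R = 30 nm = 3e-08 m, d = 9 nm = 9e-09 m
F = A * R / (6 * d^2)
F = 3.79e-20 * 3e-08 / (6 * (9e-09)^2)
F = 2.33951e-12 N = 2.34 pN

2.34


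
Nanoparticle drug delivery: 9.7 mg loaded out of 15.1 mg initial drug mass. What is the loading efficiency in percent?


Drug loading efficiency = (drug loaded / drug initial) * 100
DLE = 9.7 / 15.1 * 100
DLE = 0.6424 * 100
DLE = 64.24%

64.24


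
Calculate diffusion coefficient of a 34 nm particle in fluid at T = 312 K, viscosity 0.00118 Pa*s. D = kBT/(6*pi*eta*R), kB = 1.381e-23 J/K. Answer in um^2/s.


Radius R = 34/2 = 17 nm = 1.7e-08 m
D = kB*T / (6*pi*eta*R)
D = 1.381e-23 * 312 / (6 * pi * 0.00118 * 1.7e-08)
D = 1.1395e-11 m^2/s = 11.395 um^2/s

11.395


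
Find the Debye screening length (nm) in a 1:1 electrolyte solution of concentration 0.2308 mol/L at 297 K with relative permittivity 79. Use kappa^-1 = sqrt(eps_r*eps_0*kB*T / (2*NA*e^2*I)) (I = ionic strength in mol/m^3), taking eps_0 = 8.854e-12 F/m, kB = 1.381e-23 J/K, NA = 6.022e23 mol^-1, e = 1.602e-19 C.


Ionic strength I = 0.2308 * 1^2 * 1000 = 230.8 mol/m^3
kappa^-1 = sqrt(79 * 8.854e-12 * 1.381e-23 * 297 / (2 * 6.022e23 * (1.602e-19)^2 * 230.8))
kappa^-1 = 0.634 nm

0.634


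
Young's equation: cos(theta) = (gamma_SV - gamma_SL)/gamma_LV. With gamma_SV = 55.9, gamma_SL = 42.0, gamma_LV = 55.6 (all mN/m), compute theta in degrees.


cos(theta) = (gamma_SV - gamma_SL) / gamma_LV
cos(theta) = (55.9 - 42.0) / 55.6
cos(theta) = 0.25
theta = arccos(0.25) = 75.52 degrees

75.52


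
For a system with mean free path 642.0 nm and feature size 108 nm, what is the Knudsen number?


Knudsen number Kn = lambda / L
Kn = 642.0 / 108
Kn = 5.9444

5.9444


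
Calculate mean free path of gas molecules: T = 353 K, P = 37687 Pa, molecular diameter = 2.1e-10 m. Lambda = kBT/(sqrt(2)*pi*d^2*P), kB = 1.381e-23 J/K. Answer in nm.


Mean free path: lambda = kB*T / (sqrt(2) * pi * d^2 * P)
lambda = 1.381e-23 * 353 / (sqrt(2) * pi * (2.1e-10)^2 * 37687)
lambda = 6.60197e-07 m
lambda = 660.2 nm

660.2


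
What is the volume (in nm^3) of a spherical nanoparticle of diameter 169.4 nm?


Radius r = 169.4/2 = 84.7 nm
Volume V = (4/3) * pi * r^3
V = (4/3) * pi * (84.7)^3
V = 2545299.2 nm^3

2545299.2


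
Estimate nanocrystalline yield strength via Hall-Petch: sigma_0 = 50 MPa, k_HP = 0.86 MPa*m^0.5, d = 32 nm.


d = 32 nm = 3.2e-08 m
sqrt(d) = 0.0001788854
Hall-Petch contribution = k / sqrt(d) = 0.86 / 0.0001788854 = 4807.5 MPa
sigma = sigma_0 + k/sqrt(d) = 50 + 4807.5 = 4857.5 MPa

4857.5


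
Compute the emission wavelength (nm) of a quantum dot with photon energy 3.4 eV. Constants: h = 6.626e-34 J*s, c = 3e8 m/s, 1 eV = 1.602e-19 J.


Convert energy: E = 3.4 eV = 3.4 * 1.602e-19 = 5.4468e-19 J
lambda = h*c / E = 6.626e-34 * 3e8 / 5.4468e-19
lambda = 3.64948e-07 m = 364.9 nm

364.9


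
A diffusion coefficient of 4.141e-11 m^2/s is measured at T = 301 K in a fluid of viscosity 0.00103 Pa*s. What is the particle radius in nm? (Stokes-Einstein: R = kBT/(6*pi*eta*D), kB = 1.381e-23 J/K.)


Stokes-Einstein: R = kB*T / (6*pi*eta*D)
R = 1.381e-23 * 301 / (6 * pi * 0.00103 * 4.141e-11)
R = 5.17031e-09 m = 5.17 nm

5.17


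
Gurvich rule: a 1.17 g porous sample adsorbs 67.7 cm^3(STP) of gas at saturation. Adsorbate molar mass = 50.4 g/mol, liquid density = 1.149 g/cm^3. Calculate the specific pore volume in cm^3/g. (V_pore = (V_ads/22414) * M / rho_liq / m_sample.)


Moles adsorbed n = V_ads / 22414 = 67.7 / 22414 = 3.020434e-03 mol
Liquid volume V_liq = n * M / rho_liq = 3.020434e-03 * 50.4 / 1.149 = 0.13249 cm^3
Specific pore volume V_pore = V_liq / m_sample = 0.13249 / 1.17
V_pore = 0.1132 cm^3/g

0.1132


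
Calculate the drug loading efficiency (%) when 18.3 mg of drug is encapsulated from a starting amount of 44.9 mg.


Drug loading efficiency = (drug loaded / drug initial) * 100
DLE = 18.3 / 44.9 * 100
DLE = 0.4076 * 100
DLE = 40.76%

40.76


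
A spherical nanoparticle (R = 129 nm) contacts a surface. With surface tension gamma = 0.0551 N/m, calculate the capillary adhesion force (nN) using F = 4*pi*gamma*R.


Convert radius: R = 129 nm = 1.29e-07 m
F = 4 * pi * gamma * R
F = 4 * pi * 0.0551 * 1.29e-07
F = 8.93205e-08 N = 89.3205 nN

89.3205


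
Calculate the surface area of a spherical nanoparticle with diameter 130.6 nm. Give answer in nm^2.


Radius r = 130.6/2 = 65.3 nm
Surface area SA = 4 * pi * r^2
SA = 4 * pi * (65.3)^2
SA = 53584.14 nm^2

53584.14


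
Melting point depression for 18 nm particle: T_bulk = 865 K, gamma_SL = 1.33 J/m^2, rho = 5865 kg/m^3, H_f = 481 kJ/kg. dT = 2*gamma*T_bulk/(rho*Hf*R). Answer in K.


Radius R = 18/2 = 9 nm = 9e-09 m
Convert H_f = 481 kJ/kg = 481000 J/kg
dT = 2 * gamma_SL * T_bulk / (rho * H_f * R)
dT = 2 * 1.33 * 865 / (5865 * 481000 * 9e-09)
dT = 90.6 K

90.6


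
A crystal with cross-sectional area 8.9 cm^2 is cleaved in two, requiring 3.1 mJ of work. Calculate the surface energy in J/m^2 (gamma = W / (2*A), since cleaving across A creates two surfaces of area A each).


Convert: A = 8.9 cm^2 = 0.00089 m^2, W = 3.1 mJ = 0.0031 J
Cleaving exposes two faces of area A, so total new surface = 2*A and gamma = W / (2*A)
gamma = 0.0031 / (2 * 0.00089)
gamma = 1.742 J/m^2

1.742


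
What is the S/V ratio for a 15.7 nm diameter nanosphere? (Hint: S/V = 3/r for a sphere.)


Radius r = 15.7/2 = 7.85 nm
S/V = 3 / r = 3 / 7.85
S/V = 0.3822 nm^-1

0.3822


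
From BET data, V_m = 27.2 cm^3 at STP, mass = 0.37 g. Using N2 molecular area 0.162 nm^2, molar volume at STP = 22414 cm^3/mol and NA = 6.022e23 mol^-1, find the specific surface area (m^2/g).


Number of moles in monolayer = V_m / 22414 = 27.2 / 22414 = 0.00121353
Number of molecules = moles * NA = 0.00121353 * 6.022e23
SA = molecules * sigma / mass
SA = (27.2 / 22414) * 6.022e23 * 0.162e-18 / 0.37
SA = 320.0 m^2/g

320.0


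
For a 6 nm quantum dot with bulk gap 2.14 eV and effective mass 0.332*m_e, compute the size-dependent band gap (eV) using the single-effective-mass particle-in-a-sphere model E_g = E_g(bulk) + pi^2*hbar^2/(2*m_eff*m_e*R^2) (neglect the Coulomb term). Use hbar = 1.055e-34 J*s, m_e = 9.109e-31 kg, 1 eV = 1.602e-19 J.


Radius R = 6/2 nm = 3e-09 m
Confinement energy dE = pi^2 * hbar^2 / (2 * m_eff * m_e * R^2)
dE = pi^2 * (1.055e-34)^2 / (2 * 0.332 * 9.109e-31 * (3e-09)^2) J, divided by 1.602e-19 J/eV
dE = 0.126 eV
Total band gap = E_g(bulk) + dE = 2.14 + 0.126 = 2.266 eV

2.266


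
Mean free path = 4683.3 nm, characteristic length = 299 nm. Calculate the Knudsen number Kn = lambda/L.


Knudsen number Kn = lambda / L
Kn = 4683.3 / 299
Kn = 15.6632

15.6632


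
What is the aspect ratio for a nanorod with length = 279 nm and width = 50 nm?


Aspect ratio AR = length / diameter
AR = 279 / 50
AR = 5.58

5.58


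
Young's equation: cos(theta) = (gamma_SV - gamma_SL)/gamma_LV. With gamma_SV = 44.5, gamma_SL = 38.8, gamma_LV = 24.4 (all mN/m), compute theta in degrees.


cos(theta) = (gamma_SV - gamma_SL) / gamma_LV
cos(theta) = (44.5 - 38.8) / 24.4
cos(theta) = 0.233607
theta = arccos(0.233607) = 76.49 degrees

76.49


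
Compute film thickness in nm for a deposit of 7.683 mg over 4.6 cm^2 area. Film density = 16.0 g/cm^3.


Convert: m = 7.683 mg = 7.6830e-06 kg, A = 4.6 cm^2 = 4.6000e-04 m^2, rho = 16.0 g/cm^3 = 16000 kg/m^3
t = m / (A * rho)
t = 7.6830e-06 / (4.6000e-04 * 16000)
t = 1.0439e-06 m = 1043.9 nm

1043.9


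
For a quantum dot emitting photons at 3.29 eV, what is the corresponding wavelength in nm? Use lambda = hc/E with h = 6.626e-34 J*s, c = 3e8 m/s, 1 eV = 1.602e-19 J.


Convert energy: E = 3.29 eV = 3.29 * 1.602e-19 = 5.27058e-19 J
lambda = h*c / E = 6.626e-34 * 3e8 / 5.27058e-19
lambda = 3.7715e-07 m = 377.2 nm

377.2


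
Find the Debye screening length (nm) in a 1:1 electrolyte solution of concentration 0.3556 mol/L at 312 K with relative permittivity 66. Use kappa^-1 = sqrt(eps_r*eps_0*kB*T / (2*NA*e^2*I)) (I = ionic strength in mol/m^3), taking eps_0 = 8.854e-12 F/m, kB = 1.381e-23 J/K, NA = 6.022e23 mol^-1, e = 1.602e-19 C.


Ionic strength I = 0.3556 * 1^2 * 1000 = 355.6 mol/m^3
kappa^-1 = sqrt(66 * 8.854e-12 * 1.381e-23 * 312 / (2 * 6.022e23 * (1.602e-19)^2 * 355.6))
kappa^-1 = 0.479 nm

0.479


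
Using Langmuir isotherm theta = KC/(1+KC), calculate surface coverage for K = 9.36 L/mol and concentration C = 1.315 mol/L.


Langmuir isotherm: theta = K*C / (1 + K*C)
K*C = 9.36 * 1.315 = 12.3084
theta = 12.3084 / (1 + 12.3084) = 12.3084 / 13.3084
theta = 0.9249

0.9249


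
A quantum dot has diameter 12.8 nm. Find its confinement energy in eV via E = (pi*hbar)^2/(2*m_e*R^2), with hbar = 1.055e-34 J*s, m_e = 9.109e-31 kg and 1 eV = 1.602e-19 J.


Radius R = 12.8/2 = 6.4 nm = 6.4e-09 m
E = (pi * 1.055e-34)^2 / (2 * 9.109e-31 * (6.4e-09)^2)
E(J) = 1.47212e-21
E = E(J) / 1.602e-19 = 0.0092 eV

0.0092


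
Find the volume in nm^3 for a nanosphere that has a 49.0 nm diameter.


Radius r = 49.0/2 = 24.5 nm
Volume V = (4/3) * pi * r^3
V = (4/3) * pi * (24.5)^3
V = 61600.87 nm^3

61600.87


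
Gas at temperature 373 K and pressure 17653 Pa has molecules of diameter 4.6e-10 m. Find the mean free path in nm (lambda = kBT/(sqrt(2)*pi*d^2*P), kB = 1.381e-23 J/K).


Mean free path: lambda = kB*T / (sqrt(2) * pi * d^2 * P)
lambda = 1.381e-23 * 373 / (sqrt(2) * pi * (4.6e-10)^2 * 17653)
lambda = 3.10387e-07 m
lambda = 310.39 nm

310.39


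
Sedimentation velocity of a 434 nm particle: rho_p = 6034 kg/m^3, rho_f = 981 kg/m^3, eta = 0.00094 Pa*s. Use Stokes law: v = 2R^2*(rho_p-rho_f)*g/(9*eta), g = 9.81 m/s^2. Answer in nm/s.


Radius R = 434/2 nm = 2.17e-07 m
Density difference = 6034 - 981 = 5053 kg/m^3
v = 2 * R^2 * (rho_p - rho_f) * g / (9 * eta)
v = 2 * (2.17e-07)^2 * 5053 * 9.81 / (9 * 0.00094)
v = 5.5182e-07 m/s = 551.82 nm/s

551.82


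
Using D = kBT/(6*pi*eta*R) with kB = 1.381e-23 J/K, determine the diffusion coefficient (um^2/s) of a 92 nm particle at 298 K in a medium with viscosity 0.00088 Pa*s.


Radius R = 92/2 = 46 nm = 4.6e-08 m
D = kB*T / (6*pi*eta*R)
D = 1.381e-23 * 298 / (6 * pi * 0.00088 * 4.6e-08)
D = 5.39347e-12 m^2/s = 5.393 um^2/s

5.393


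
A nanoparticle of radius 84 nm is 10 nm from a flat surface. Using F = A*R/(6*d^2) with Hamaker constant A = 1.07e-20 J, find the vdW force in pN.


Convert to SI: R = 84 nm = 8.4e-08 m, d = 10 nm = 1e-08 m
F = A * R / (6 * d^2)
F = 1.07e-20 * 8.4e-08 / (6 * (1e-08)^2)
F = 1.498e-12 N = 1.498 pN

1.498


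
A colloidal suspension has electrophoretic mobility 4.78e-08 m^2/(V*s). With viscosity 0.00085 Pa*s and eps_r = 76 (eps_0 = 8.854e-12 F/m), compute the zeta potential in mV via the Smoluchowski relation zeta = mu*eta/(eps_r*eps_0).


Smoluchowski equation: zeta = mu * eta / (eps_r * eps_0)
zeta = 4.78e-08 * 0.00085 / (76 * 8.854e-12)
zeta = 0.06038 V = 60.38 mV

60.38


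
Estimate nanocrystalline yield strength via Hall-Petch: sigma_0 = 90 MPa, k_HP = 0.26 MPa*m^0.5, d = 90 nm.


d = 90 nm = 9e-08 m
sqrt(d) = 0.0003
Hall-Petch contribution = k / sqrt(d) = 0.26 / 0.0003 = 866.7 MPa
sigma = sigma_0 + k/sqrt(d) = 90 + 866.7 = 956.7 MPa

956.7


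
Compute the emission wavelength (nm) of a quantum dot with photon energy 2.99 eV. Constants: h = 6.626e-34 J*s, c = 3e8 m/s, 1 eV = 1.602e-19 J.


Convert energy: E = 2.99 eV = 2.99 * 1.602e-19 = 4.78998e-19 J
lambda = h*c / E = 6.626e-34 * 3e8 / 4.78998e-19
lambda = 4.14991e-07 m = 415.0 nm

415.0


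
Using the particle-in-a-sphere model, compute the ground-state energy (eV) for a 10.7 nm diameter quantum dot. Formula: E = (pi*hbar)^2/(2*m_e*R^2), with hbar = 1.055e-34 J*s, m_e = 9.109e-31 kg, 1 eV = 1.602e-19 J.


Radius R = 10.7/2 = 5.35 nm = 5.35e-09 m
E = (pi * 1.055e-34)^2 / (2 * 9.109e-31 * (5.35e-09)^2)
E(J) = 2.10667e-21
E = E(J) / 1.602e-19 = 0.0132 eV

0.0132


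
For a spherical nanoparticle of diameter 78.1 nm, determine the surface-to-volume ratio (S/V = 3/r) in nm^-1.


Radius r = 78.1/2 = 39.05 nm
S/V = 3 / r = 3 / 39.05
S/V = 0.0768 nm^-1

0.0768


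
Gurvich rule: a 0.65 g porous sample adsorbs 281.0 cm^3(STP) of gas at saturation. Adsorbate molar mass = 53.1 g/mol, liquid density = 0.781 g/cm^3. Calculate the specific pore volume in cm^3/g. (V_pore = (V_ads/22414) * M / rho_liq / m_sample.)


Moles adsorbed n = V_ads / 22414 = 281.0 / 22414 = 1.253681e-02 mol
Liquid volume V_liq = n * M / rho_liq = 1.253681e-02 * 53.1 / 0.781 = 0.85237 cm^3
Specific pore volume V_pore = V_liq / m_sample = 0.85237 / 0.65
V_pore = 1.3113 cm^3/g

1.3113


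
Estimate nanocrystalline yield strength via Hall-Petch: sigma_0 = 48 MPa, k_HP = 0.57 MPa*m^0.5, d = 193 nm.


d = 193 nm = 1.93e-07 m
sqrt(d) = 0.0004393177
Hall-Petch contribution = k / sqrt(d) = 0.57 / 0.0004393177 = 1297.5 MPa
sigma = sigma_0 + k/sqrt(d) = 48 + 1297.5 = 1345.5 MPa

1345.5


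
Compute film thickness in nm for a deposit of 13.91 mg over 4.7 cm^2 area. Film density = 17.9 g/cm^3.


Convert: m = 13.91 mg = 1.3910e-05 kg, A = 4.7 cm^2 = 4.7000e-04 m^2, rho = 17.9 g/cm^3 = 17900 kg/m^3
t = m / (A * rho)
t = 1.3910e-05 / (4.7000e-04 * 17900)
t = 1.6534e-06 m = 1653.4 nm

1653.4


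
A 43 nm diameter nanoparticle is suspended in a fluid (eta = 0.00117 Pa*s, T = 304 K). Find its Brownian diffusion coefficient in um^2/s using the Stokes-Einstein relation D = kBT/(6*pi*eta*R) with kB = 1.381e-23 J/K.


Radius R = 43/2 = 21.5 nm = 2.15e-08 m
D = kB*T / (6*pi*eta*R)
D = 1.381e-23 * 304 / (6 * pi * 0.00117 * 2.15e-08)
D = 8.85405e-12 m^2/s = 8.854 um^2/s

8.854


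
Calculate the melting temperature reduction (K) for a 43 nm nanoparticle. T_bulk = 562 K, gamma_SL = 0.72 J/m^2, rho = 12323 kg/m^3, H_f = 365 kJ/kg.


Radius R = 43/2 = 21.5 nm = 2.15e-08 m
Convert H_f = 365 kJ/kg = 365000 J/kg
dT = 2 * gamma_SL * T_bulk / (rho * H_f * R)
dT = 2 * 0.72 * 562 / (12323 * 365000 * 2.15e-08)
dT = 8.4 K

8.4


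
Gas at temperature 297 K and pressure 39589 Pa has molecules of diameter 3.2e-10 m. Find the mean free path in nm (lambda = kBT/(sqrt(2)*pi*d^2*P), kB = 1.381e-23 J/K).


Mean free path: lambda = kB*T / (sqrt(2) * pi * d^2 * P)
lambda = 1.381e-23 * 297 / (sqrt(2) * pi * (3.2e-10)^2 * 39589)
lambda = 2.27725e-07 m
lambda = 227.73 nm

227.73


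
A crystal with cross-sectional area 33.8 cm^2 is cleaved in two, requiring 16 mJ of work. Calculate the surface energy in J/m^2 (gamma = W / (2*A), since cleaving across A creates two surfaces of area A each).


Convert: A = 33.8 cm^2 = 0.00338 m^2, W = 16 mJ = 0.016 J
Cleaving exposes two faces of area A, so total new surface = 2*A and gamma = W / (2*A)
gamma = 0.016 / (2 * 0.00338)
gamma = 2.367 J/m^2

2.367


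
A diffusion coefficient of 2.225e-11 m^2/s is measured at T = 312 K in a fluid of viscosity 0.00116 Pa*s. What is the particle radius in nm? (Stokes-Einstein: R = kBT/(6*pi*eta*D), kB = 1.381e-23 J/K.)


Stokes-Einstein: R = kB*T / (6*pi*eta*D)
R = 1.381e-23 * 312 / (6 * pi * 0.00116 * 2.225e-11)
R = 8.85644e-09 m = 8.86 nm

8.86


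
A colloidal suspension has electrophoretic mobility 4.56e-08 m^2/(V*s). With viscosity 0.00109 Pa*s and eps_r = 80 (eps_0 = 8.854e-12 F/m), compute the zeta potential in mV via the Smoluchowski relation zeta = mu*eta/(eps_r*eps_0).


Smoluchowski equation: zeta = mu * eta / (eps_r * eps_0)
zeta = 4.56e-08 * 0.00109 / (80 * 8.854e-12)
zeta = 0.070172 V = 70.17 mV

70.17


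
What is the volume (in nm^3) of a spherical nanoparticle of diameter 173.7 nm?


Radius r = 173.7/2 = 86.85 nm
Volume V = (4/3) * pi * r^3
V = (4/3) * pi * (86.85)^3
V = 2744088.27 nm^3

2744088.27


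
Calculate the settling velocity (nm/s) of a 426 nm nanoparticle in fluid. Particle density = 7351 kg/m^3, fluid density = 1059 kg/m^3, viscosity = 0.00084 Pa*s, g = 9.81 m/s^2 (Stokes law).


Radius R = 426/2 nm = 2.13e-07 m
Density difference = 7351 - 1059 = 6292 kg/m^3
v = 2 * R^2 * (rho_p - rho_f) * g / (9 * eta)
v = 2 * (2.13e-07)^2 * 6292 * 9.81 / (9 * 0.00084)
v = 7.40841e-07 m/s = 740.8412 nm/s

740.8412


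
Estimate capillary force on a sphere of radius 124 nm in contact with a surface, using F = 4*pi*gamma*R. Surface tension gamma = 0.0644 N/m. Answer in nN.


Convert radius: R = 124 nm = 1.24e-07 m
F = 4 * pi * gamma * R
F = 4 * pi * 0.0644 * 1.24e-07
F = 1.0035e-07 N = 100.35 nN

100.35


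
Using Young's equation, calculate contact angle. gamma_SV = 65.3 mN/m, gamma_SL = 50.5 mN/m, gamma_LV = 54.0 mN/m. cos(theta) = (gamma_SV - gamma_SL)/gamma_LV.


cos(theta) = (gamma_SV - gamma_SL) / gamma_LV
cos(theta) = (65.3 - 50.5) / 54.0
cos(theta) = 0.274074
theta = arccos(0.274074) = 74.09 degrees

74.09


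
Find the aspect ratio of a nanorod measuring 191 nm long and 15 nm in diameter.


Aspect ratio AR = length / diameter
AR = 191 / 15
AR = 12.73

12.73


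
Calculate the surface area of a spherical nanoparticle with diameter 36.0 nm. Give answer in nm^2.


Radius r = 36.0/2 = 18 nm
Surface area SA = 4 * pi * r^2
SA = 4 * pi * (18)^2
SA = 4071.5 nm^2

4071.5


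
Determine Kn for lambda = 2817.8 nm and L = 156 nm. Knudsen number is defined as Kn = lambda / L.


Knudsen number Kn = lambda / L
Kn = 2817.8 / 156
Kn = 18.0628

18.0628


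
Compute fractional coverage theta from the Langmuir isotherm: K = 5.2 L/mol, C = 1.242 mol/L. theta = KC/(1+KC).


Langmuir isotherm: theta = K*C / (1 + K*C)
K*C = 5.2 * 1.242 = 6.4584
theta = 6.4584 / (1 + 6.4584) = 6.4584 / 7.4584
theta = 0.8659

0.8659


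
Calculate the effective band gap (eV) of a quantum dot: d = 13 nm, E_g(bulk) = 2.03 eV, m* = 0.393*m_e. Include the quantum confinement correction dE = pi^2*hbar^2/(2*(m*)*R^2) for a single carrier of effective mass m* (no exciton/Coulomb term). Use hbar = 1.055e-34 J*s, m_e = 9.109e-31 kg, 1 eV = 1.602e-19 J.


Radius R = 13/2 nm = 6.5e-09 m
Confinement energy dE = pi^2 * hbar^2 / (2 * m_eff * m_e * R^2)
dE = pi^2 * (1.055e-34)^2 / (2 * 0.393 * 9.109e-31 * (6.5e-09)^2) J, divided by 1.602e-19 J/eV
dE = 0.0227 eV
Total band gap = E_g(bulk) + dE = 2.03 + 0.0227 = 2.0527 eV

2.0527


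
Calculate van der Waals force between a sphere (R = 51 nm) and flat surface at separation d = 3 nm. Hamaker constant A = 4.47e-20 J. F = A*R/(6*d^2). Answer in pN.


Convert to SI: R = 51 nm = 5.1e-08 m, d = 3 nm = 3e-09 m
F = A * R / (6 * d^2)
F = 4.47e-20 * 5.1e-08 / (6 * (3e-09)^2)
F = 4.22167e-11 N = 42.217 pN

42.217


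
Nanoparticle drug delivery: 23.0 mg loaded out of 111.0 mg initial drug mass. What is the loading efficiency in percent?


Drug loading efficiency = (drug loaded / drug initial) * 100
DLE = 23.0 / 111.0 * 100
DLE = 0.2072 * 100
DLE = 20.72%

20.72


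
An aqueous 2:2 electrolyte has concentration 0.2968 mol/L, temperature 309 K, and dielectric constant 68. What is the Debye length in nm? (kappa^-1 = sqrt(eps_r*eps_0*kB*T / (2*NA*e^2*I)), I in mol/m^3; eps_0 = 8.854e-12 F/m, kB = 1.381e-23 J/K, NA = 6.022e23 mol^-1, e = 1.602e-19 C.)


Ionic strength I = 0.2968 * 2^2 * 1000 = 1187.2 mol/m^3
kappa^-1 = sqrt(68 * 8.854e-12 * 1.381e-23 * 309 / (2 * 6.022e23 * (1.602e-19)^2 * 1187.2))
kappa^-1 = 0.265 nm

0.265


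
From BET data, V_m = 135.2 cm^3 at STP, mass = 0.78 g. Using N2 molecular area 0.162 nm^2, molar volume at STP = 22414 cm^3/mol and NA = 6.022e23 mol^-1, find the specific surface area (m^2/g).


Number of moles in monolayer = V_m / 22414 = 135.2 / 22414 = 0.00603194
Number of molecules = moles * NA = 0.00603194 * 6.022e23
SA = molecules * sigma / mass
SA = (135.2 / 22414) * 6.022e23 * 0.162e-18 / 0.78
SA = 754.4 m^2/g

754.4


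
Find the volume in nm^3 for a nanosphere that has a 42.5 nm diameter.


Radius r = 42.5/2 = 21.25 nm
Volume V = (4/3) * pi * r^3
V = (4/3) * pi * (21.25)^3
V = 40194.39 nm^3

40194.39


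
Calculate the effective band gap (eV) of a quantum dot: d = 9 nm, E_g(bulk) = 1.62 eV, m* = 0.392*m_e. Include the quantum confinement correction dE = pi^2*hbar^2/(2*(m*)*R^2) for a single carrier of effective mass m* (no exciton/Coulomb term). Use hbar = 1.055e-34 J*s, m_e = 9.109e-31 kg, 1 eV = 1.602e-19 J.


Radius R = 9/2 nm = 4.5e-09 m
Confinement energy dE = pi^2 * hbar^2 / (2 * m_eff * m_e * R^2)
dE = pi^2 * (1.055e-34)^2 / (2 * 0.392 * 9.109e-31 * (4.5e-09)^2) J, divided by 1.602e-19 J/eV
dE = 0.0474 eV
Total band gap = E_g(bulk) + dE = 1.62 + 0.0474 = 1.6674 eV

1.6674


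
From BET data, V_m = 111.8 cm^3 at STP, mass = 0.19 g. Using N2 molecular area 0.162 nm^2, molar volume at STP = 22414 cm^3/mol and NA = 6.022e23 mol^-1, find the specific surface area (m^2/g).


Number of moles in monolayer = V_m / 22414 = 111.8 / 22414 = 0.00498795
Number of molecules = moles * NA = 0.00498795 * 6.022e23
SA = molecules * sigma / mass
SA = (111.8 / 22414) * 6.022e23 * 0.162e-18 / 0.19
SA = 2561.1 m^2/g

2561.1


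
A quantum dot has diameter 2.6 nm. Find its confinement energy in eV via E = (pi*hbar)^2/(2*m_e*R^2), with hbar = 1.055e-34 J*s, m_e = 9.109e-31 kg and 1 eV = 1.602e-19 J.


Radius R = 2.6/2 = 1.3 nm = 1.3e-09 m
E = (pi * 1.055e-34)^2 / (2 * 9.109e-31 * (1.3e-09)^2)
E(J) = 3.56794e-20
E = E(J) / 1.602e-19 = 0.2227 eV

0.2227


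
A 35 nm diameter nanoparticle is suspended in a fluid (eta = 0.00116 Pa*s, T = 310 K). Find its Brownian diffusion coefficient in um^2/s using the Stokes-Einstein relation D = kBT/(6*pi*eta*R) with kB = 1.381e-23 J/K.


Radius R = 35/2 = 17.5 nm = 1.75e-08 m
D = kB*T / (6*pi*eta*R)
D = 1.381e-23 * 310 / (6 * pi * 0.00116 * 1.75e-08)
D = 1.11881e-11 m^2/s = 11.188 um^2/s

11.188


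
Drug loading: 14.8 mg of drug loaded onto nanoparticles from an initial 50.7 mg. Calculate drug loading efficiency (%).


Drug loading efficiency = (drug loaded / drug initial) * 100
DLE = 14.8 / 50.7 * 100
DLE = 0.2919 * 100
DLE = 29.19%

29.19


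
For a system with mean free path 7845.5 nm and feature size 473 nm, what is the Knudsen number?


Knudsen number Kn = lambda / L
Kn = 7845.5 / 473
Kn = 16.5867

16.5867


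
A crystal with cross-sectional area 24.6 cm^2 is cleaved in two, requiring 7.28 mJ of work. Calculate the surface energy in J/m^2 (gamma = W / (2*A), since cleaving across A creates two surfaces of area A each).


Convert: A = 24.6 cm^2 = 0.00246 m^2, W = 7.28 mJ = 0.00728 J
Cleaving exposes two faces of area A, so total new surface = 2*A and gamma = W / (2*A)
gamma = 0.00728 / (2 * 0.00246)
gamma = 1.48 J/m^2

1.48


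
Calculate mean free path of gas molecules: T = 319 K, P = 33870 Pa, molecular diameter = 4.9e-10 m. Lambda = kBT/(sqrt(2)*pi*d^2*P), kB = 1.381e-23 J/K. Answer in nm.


Mean free path: lambda = kB*T / (sqrt(2) * pi * d^2 * P)
lambda = 1.381e-23 * 319 / (sqrt(2) * pi * (4.9e-10)^2 * 33870)
lambda = 1.2193e-07 m
lambda = 121.93 nm

121.93


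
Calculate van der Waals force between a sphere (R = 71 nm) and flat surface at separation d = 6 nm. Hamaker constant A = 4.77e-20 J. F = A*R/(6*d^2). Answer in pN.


Convert to SI: R = 71 nm = 7.1e-08 m, d = 6 nm = 6e-09 m
F = A * R / (6 * d^2)
F = 4.77e-20 * 7.1e-08 / (6 * (6e-09)^2)
F = 1.56792e-11 N = 15.679 pN

15.679


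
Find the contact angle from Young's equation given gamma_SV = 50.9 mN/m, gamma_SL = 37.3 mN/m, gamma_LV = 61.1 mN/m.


cos(theta) = (gamma_SV - gamma_SL) / gamma_LV
cos(theta) = (50.9 - 37.3) / 61.1
cos(theta) = 0.222586
theta = arccos(0.222586) = 77.14 degrees

77.14


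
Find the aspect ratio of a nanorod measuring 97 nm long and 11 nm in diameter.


Aspect ratio AR = length / diameter
AR = 97 / 11
AR = 8.82

8.82


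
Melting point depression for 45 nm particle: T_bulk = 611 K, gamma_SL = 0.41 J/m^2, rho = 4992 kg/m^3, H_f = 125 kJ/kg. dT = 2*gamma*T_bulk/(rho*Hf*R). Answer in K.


Radius R = 45/2 = 22.5 nm = 2.25e-08 m
Convert H_f = 125 kJ/kg = 125000 J/kg
dT = 2 * gamma_SL * T_bulk / (rho * H_f * R)
dT = 2 * 0.41 * 611 / (4992 * 125000 * 2.25e-08)
dT = 35.7 K

35.7


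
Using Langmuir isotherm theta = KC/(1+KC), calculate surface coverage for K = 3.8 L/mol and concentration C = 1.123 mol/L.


Langmuir isotherm: theta = K*C / (1 + K*C)
K*C = 3.8 * 1.123 = 4.2674
theta = 4.2674 / (1 + 4.2674) = 4.2674 / 5.2674
theta = 0.8102

0.8102


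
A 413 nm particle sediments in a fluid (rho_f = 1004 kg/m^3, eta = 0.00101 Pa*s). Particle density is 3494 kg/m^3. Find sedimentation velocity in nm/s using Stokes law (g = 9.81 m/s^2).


Radius R = 413/2 nm = 2.065e-07 m
Density difference = 3494 - 1004 = 2490 kg/m^3
v = 2 * R^2 * (rho_p - rho_f) * g / (9 * eta)
v = 2 * (2.065e-07)^2 * 2490 * 9.81 / (9 * 0.00101)
v = 2.29179e-07 m/s = 229.1789 nm/s

229.1789


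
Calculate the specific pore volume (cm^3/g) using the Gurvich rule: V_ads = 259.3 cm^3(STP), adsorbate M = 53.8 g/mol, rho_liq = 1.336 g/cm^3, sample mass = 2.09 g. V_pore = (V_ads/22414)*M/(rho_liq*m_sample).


Moles adsorbed n = V_ads / 22414 = 259.3 / 22414 = 1.156866e-02 mol
Liquid volume V_liq = n * M / rho_liq = 1.156866e-02 * 53.8 / 1.336 = 0.46586 cm^3
Specific pore volume V_pore = V_liq / m_sample = 0.46586 / 2.09
V_pore = 0.2229 cm^3/g

0.2229


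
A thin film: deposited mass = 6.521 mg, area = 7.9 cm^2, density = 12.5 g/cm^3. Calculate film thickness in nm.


Convert: m = 6.521 mg = 6.5210e-06 kg, A = 7.9 cm^2 = 7.9000e-04 m^2, rho = 12.5 g/cm^3 = 12500 kg/m^3
t = m / (A * rho)
t = 6.5210e-06 / (7.9000e-04 * 12500)
t = 6.6035e-07 m = 660.4 nm

660.4


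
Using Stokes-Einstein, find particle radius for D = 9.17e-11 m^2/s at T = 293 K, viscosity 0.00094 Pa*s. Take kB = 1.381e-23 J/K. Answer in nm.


Stokes-Einstein: R = kB*T / (6*pi*eta*D)
R = 1.381e-23 * 293 / (6 * pi * 0.00094 * 9.17e-11)
R = 2.49036e-09 m = 2.49 nm

2.49


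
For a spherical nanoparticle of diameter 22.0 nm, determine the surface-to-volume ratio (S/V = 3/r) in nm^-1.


Radius r = 22.0/2 = 11 nm
S/V = 3 / r = 3 / 11
S/V = 0.2727 nm^-1

0.2727


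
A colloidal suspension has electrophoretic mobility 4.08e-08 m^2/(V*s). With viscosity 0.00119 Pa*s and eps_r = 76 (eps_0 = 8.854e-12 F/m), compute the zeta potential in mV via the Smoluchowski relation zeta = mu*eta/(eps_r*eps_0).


Smoluchowski equation: zeta = mu * eta / (eps_r * eps_0)
zeta = 4.08e-08 * 0.00119 / (76 * 8.854e-12)
zeta = 0.072153 V = 72.15 mV

72.15


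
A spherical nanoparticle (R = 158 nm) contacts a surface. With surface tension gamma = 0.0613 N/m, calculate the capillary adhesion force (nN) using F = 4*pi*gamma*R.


Convert radius: R = 158 nm = 1.58e-07 m
F = 4 * pi * gamma * R
F = 4 * pi * 0.0613 * 1.58e-07
F = 1.2171e-07 N = 121.7103 nN

121.7103


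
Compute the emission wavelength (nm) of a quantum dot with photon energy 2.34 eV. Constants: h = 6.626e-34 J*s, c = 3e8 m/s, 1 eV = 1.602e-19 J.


Convert energy: E = 2.34 eV = 2.34 * 1.602e-19 = 3.74868e-19 J
lambda = h*c / E = 6.626e-34 * 3e8 / 3.74868e-19
lambda = 5.30267e-07 m = 530.3 nm

530.3


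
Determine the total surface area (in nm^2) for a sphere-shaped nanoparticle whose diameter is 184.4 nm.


Radius r = 184.4/2 = 92.2 nm
Surface area SA = 4 * pi * r^2
SA = 4 * pi * (92.2)^2
SA = 106824.71 nm^2

106824.71


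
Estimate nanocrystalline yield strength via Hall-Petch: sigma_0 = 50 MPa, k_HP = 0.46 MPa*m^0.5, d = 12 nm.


d = 12 nm = 1.2e-08 m
sqrt(d) = 0.0001095445
Hall-Petch contribution = k / sqrt(d) = 0.46 / 0.0001095445 = 4199.2 MPa
sigma = sigma_0 + k/sqrt(d) = 50 + 4199.2 = 4249.2 MPa

4249.2
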